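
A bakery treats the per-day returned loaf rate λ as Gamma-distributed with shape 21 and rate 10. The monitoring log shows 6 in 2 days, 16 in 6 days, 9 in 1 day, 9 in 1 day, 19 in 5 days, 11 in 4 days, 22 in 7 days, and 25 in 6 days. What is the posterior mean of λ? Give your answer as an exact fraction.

23/7

Total count: 6 + 16 + 9 + 9 + 19 + 11 + 22 + 25 = 117.
Total exposure: 2 + 6 + 1 + 1 + 5 + 4 + 7 + 6 = 32 days.
The Gamma prior is conjugate for the Poisson rate, so λ | data ~ Gamma(21+117, 10+32) = Gamma(138, 42).
Posterior mean = α'/β' = 138/42 = 23/7.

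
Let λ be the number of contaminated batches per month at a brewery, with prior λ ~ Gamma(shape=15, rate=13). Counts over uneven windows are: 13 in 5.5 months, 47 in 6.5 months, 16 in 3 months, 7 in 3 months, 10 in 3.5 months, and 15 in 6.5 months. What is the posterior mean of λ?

Total count: 13 + 47 + 16 + 7 + 10 + 15 = 108.
Total exposure: 5.5 + 6.5 + 3 + 3 + 3.5 + 6.5 = 28 months.
Conjugate update: add total count to the shape and total exposure to the rate, giving Gamma(123, 41).
Posterior mean = α'/β' = 123/41 = 3.

3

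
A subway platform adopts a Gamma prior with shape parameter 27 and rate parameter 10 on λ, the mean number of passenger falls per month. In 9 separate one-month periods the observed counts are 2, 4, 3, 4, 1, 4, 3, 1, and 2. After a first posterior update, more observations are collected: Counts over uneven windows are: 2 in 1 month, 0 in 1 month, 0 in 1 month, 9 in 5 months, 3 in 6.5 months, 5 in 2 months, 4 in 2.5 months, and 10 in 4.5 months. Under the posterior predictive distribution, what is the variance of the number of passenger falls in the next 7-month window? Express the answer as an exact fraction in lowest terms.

Total count: 2 + 4 + 3 + 4 + 1 + 4 + 3 + 1 + 2 = 24.
Total exposure: 9 months.
After the first batch: Gamma(27 + 24, 10 + 9) = Gamma(51, 19).
Total count: 2 + 0 + 0 + 9 + 3 + 5 + 4 + 10 = 33.
Total exposure: 1 + 1 + 1 + 5 + 6.5 + 2 + 2.5 + 4.5 = 23.5 months.
After the second batch: Gamma(51 + 33, 19 + 23.5) = Gamma(84, 85/2).
The posterior predictive for a window of length T is Negative Binomial with variance T·α'·(β'+T)/β'² = 7·84·(99/2)/(7225/4) = 116424/7225.

116424/7225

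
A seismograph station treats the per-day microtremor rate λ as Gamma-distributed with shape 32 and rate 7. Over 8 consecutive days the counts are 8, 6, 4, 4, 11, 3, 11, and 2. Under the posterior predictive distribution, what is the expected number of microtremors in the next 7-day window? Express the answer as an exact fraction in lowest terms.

Total count: 8 + 6 + 4 + 4 + 11 + 3 + 11 + 2 = 49.
Total exposure: 8 days.
Gamma(α, β) with Poisson data over total exposure Σt gives posterior Gamma(α+Σx, β+Σt) = Gamma(81, 15).
Predictive mean over a 7-day window = T·E[λ|data] = 7·81/15 = 189/5.

189/5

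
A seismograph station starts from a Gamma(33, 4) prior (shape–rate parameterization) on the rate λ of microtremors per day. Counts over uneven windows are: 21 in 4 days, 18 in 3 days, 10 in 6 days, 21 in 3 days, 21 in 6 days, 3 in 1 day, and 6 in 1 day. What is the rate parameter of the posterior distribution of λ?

28

Total count: 21 + 18 + 10 + 21 + 21 + 3 + 6 = 100.
Total exposure: 4 + 3 + 6 + 3 + 6 + 1 + 1 = 24 days.
Conjugate update: add total count to the shape and total exposure to the rate, giving Gamma(133, 28).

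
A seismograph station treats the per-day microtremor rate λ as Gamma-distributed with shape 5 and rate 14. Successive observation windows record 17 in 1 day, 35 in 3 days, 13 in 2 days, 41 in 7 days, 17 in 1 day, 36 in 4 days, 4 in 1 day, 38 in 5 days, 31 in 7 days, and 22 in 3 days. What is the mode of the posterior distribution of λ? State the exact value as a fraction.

43/8

Total count: 17 + 35 + 13 + 41 + 17 + 36 + 4 + 38 + 31 + 22 = 254.
Total exposure: 1 + 3 + 2 + 7 + 1 + 4 + 1 + 5 + 7 + 3 = 34 days.
By Gamma–Poisson conjugacy, the posterior is Gamma(α + Σx, β + Σt) = Gamma(5 + 254, 14 + 34) = Gamma(259, 48).
Posterior mode = (α'−1)/β' = 258/48 = 43/8.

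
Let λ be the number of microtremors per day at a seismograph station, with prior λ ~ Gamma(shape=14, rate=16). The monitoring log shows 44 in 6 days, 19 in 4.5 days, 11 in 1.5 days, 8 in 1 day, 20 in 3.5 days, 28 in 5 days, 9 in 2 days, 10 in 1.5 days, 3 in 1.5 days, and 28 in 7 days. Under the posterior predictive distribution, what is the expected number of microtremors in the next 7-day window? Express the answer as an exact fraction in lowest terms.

Total count: 44 + 19 + 11 + 8 + 20 + 28 + 9 + 10 + 3 + 28 = 180.
Total exposure: 6 + 4.5 + 1.5 + 1 + 3.5 + 5 + 2 + 1.5 + 1.5 + 7 = 33.5 days.
Conjugate update: add total count to the shape and total exposure to the rate, giving Gamma(194, 99/2).
Predictive mean over a 7-day window = T·E[λ|data] = 7·194/(99/2) = 2716/99.

2716/99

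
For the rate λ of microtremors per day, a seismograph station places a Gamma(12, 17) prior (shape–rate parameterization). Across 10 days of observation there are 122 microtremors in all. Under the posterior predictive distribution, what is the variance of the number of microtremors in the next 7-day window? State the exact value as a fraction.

31892/729

Total count 122 over total exposure 10 days.
The Gamma prior is conjugate for the Poisson rate, so λ | data ~ Gamma(12+122, 17+10) = Gamma(134, 27).
The posterior predictive for a window of length T is Negative Binomial with variance T·α'·(β'+T)/β'² = 7·134·34/729 = 31892/729.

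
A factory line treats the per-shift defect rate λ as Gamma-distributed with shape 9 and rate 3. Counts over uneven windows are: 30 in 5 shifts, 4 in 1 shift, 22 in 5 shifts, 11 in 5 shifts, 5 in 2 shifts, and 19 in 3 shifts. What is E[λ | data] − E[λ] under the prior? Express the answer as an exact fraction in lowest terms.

7/6

Total count: 30 + 4 + 22 + 11 + 5 + 19 = 91.
Total exposure: 5 + 1 + 5 + 5 + 2 + 3 = 21 shifts.
Gamma(α, β) with Poisson data over total exposure Σt gives posterior Gamma(α+Σx, β+Σt) = Gamma(100, 24).
Posterior mean = 100/24 = 25/6; prior mean = 9/3 = 3. Difference = 25/6 − 3 = 7/6.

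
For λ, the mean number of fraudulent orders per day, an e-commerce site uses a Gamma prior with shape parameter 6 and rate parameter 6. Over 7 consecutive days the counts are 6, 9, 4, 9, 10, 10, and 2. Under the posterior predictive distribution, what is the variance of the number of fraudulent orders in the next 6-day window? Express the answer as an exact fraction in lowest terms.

Total count: 6 + 9 + 4 + 9 + 10 + 10 + 2 = 50.
Total exposure: 7 days.
Conjugate update: add total count to the shape and total exposure to the rate, giving Gamma(56, 13).
The posterior predictive for a window of length T is Negative Binomial with variance T·α'·(β'+T)/β'² = 6·56·19/169 = 6384/169.

6384/169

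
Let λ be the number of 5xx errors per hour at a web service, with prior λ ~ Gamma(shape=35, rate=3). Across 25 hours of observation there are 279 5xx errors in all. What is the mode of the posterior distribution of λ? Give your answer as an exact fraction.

313/28

Total count 279 over total exposure 25 hours.
The Gamma prior is conjugate for the Poisson rate, so λ | data ~ Gamma(35+279, 3+25) = Gamma(314, 28).
Posterior mode = (α'−1)/β' = 313/28.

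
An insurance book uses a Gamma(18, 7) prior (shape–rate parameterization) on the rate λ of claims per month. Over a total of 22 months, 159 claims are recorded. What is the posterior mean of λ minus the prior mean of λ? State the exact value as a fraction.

717/203

Total count 159 over total exposure 22 months.
Posterior: α' = 18 + 159 = 177, β' = 7 + 22 = 29.
Posterior mean = 177/29 = 177/29; prior mean = 18/7 = 18/7. Difference = 177/29 − 18/7 = 717/203.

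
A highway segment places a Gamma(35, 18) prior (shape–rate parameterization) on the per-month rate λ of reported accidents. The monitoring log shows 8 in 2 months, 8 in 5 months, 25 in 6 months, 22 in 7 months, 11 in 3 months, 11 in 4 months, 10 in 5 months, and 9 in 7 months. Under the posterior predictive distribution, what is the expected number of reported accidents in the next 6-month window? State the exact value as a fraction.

Total count: 8 + 8 + 25 + 22 + 11 + 11 + 10 + 9 = 104.
Total exposure: 2 + 5 + 6 + 7 + 3 + 4 + 5 + 7 = 39 months.
Conjugate update: add total count to the shape and total exposure to the rate, giving Gamma(139, 57).
Predictive mean over a 6-month window = T·E[λ|data] = 6·139/57 = 278/19.

278/19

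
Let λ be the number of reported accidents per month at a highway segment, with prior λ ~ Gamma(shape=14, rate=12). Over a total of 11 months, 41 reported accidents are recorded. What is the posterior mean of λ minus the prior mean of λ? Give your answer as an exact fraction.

169/138

Total count 41 over total exposure 11 months.
Conjugate update: add total count to the shape and total exposure to the rate, giving Gamma(55, 23).
Posterior mean = 55/23 = 55/23; prior mean = 14/12 = 7/6. Difference = 55/23 − 7/6 = 169/138.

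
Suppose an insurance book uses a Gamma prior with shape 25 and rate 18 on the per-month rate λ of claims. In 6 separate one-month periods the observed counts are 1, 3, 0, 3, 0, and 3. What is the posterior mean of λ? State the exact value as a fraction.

35/24

Total count: 1 + 3 + 0 + 3 + 0 + 3 = 10.
Total exposure: 6 months.
Conjugate update: add total count to the shape and total exposure to the rate, giving Gamma(35, 24).
Posterior mean = α'/β' = 35/24.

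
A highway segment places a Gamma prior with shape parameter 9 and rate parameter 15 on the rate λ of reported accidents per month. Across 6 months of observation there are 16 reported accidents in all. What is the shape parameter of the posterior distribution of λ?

Total count 16 over total exposure 6 months.
Posterior: α' = 9 + 16 = 25, β' = 15 + 6 = 21.

25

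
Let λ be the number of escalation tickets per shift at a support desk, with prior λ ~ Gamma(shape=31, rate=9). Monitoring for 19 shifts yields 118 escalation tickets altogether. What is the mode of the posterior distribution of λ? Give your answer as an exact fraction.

37/7

Total count 118 over total exposure 19 shifts.
The Gamma prior is conjugate for the Poisson rate, so λ | data ~ Gamma(31+118, 9+19) = Gamma(149, 28).
Posterior mode = (α'−1)/β' = 148/28 = 37/7.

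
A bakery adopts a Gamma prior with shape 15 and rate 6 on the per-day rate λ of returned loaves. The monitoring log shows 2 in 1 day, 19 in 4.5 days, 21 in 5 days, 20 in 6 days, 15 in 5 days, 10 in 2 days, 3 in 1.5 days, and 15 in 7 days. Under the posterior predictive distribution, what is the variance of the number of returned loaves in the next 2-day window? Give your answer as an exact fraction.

2400/361

Total count: 2 + 19 + 21 + 20 + 15 + 10 + 3 + 15 = 105.
Total exposure: 1 + 4.5 + 5 + 6 + 5 + 2 + 1.5 + 7 = 32 days.
By Gamma–Poisson conjugacy, the posterior is Gamma(α + Σx, β + Σt) = Gamma(15 + 105, 6 + 32) = Gamma(120, 38).
The posterior predictive for a window of length T is Negative Binomial with variance T·α'·(β'+T)/β'² = 2·120·40/1444 = 2400/361.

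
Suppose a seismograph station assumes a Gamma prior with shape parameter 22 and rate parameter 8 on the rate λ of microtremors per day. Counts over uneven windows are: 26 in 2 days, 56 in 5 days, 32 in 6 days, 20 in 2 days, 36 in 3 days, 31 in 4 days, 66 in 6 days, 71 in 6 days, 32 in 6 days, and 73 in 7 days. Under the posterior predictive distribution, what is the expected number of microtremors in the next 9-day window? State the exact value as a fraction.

837/11

Total count: 26 + 56 + 32 + 20 + 36 + 31 + 66 + 71 + 32 + 73 = 443.
Total exposure: 2 + 5 + 6 + 2 + 3 + 4 + 6 + 6 + 6 + 7 = 47 days.
By Gamma–Poisson conjugacy, the posterior is Gamma(α + Σx, β + Σt) = Gamma(22 + 443, 8 + 47) = Gamma(465, 55).
Predictive mean over a 9-day window = T·E[λ|data] = 9·465/55 = 837/11.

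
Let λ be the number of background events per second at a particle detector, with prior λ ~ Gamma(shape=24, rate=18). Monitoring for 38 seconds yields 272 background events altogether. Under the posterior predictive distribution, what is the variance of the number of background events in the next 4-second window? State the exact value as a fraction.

Total count 272 over total exposure 38 seconds.
Gamma(α, β) with Poisson data over total exposure Σt gives posterior Gamma(α+Σx, β+Σt) = Gamma(296, 56).
The posterior predictive for a window of length T is Negative Binomial with variance T·α'·(β'+T)/β'² = 4·296·60/3136 = 1110/49.

1110/49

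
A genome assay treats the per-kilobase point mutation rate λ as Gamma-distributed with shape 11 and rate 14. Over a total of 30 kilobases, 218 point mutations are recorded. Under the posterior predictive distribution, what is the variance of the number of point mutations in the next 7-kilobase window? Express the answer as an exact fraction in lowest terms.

Total count 218 over total exposure 30 kilobases.
Gamma(α, β) with Poisson data over total exposure Σt gives posterior Gamma(α+Σx, β+Σt) = Gamma(229, 44).
The posterior predictive for a window of length T is Negative Binomial with variance T·α'·(β'+T)/β'² = 7·229·51/1936 = 81753/1936.

81753/1936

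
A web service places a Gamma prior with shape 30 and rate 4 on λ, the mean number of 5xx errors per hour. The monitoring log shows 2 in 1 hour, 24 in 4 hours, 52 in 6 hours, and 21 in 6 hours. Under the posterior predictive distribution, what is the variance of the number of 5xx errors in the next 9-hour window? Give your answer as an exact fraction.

3870/49

Total count: 2 + 24 + 52 + 21 = 99.
Total exposure: 1 + 4 + 6 + 6 = 17 hours.
The Gamma prior is conjugate for the Poisson rate, so λ | data ~ Gamma(30+99, 4+17) = Gamma(129, 21).
The posterior predictive for a window of length T is Negative Binomial with variance T·α'·(β'+T)/β'² = 9·129·30/441 = 3870/49.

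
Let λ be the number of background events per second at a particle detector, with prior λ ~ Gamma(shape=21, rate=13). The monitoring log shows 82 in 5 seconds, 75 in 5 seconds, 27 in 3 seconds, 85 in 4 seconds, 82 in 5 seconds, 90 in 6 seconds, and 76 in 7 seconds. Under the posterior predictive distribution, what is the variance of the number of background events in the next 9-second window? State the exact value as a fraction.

15333/128

Total count: 82 + 75 + 27 + 85 + 82 + 90 + 76 = 517.
Total exposure: 5 + 5 + 3 + 4 + 5 + 6 + 7 = 35 seconds.
By Gamma–Poisson conjugacy, the posterior is Gamma(α + Σx, β + Σt) = Gamma(21 + 517, 13 + 35) = Gamma(538, 48).
The posterior predictive for a window of length T is Negative Binomial with variance T·α'·(β'+T)/β'² = 9·538·57/2304 = 15333/128.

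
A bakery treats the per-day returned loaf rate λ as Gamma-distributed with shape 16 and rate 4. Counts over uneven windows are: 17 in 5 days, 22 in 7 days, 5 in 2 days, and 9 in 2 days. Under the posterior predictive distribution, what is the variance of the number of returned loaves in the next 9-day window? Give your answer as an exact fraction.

Total count: 17 + 22 + 5 + 9 = 53.
Total exposure: 5 + 7 + 2 + 2 = 16 days.
Posterior: α' = 16 + 53 = 69, β' = 4 + 16 = 20.
The posterior predictive for a window of length T is Negative Binomial with variance T·α'·(β'+T)/β'² = 9·69·29/400 = 18009/400.

18009/400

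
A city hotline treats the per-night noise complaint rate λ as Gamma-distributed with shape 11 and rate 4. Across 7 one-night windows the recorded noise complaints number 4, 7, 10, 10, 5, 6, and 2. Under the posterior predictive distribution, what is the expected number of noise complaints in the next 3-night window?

15

Total count: 4 + 7 + 10 + 10 + 5 + 6 + 2 = 44.
Total exposure: 7 nights.
By Gamma–Poisson conjugacy, the posterior is Gamma(α + Σx, β + Σt) = Gamma(11 + 44, 4 + 7) = Gamma(55, 11).
Predictive mean over a 3-night window = T·E[λ|data] = 3·55/11 = 15.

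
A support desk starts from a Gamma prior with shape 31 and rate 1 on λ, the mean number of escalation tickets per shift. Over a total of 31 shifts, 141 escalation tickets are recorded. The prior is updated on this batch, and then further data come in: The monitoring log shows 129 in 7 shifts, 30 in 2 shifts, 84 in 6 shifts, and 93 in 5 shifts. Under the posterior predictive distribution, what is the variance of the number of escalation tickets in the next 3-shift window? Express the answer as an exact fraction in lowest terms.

Total count 141 over total exposure 31 shifts.
After the first batch: Gamma(31 + 141, 1 + 31) = Gamma(172, 32).
Total count: 129 + 30 + 84 + 93 = 336.
Total exposure: 7 + 2 + 6 + 5 = 20 shifts.
After the second batch: Gamma(172 + 336, 32 + 20) = Gamma(508, 52).
The posterior predictive for a window of length T is Negative Binomial with variance T·α'·(β'+T)/β'² = 3·508·55/2704 = 20955/676.

20955/676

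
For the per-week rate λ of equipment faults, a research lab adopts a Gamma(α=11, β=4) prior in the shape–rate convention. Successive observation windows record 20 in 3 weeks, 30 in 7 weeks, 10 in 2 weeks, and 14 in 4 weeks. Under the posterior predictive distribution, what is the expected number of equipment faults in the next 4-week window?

Total count: 20 + 30 + 10 + 14 = 74.
Total exposure: 3 + 7 + 2 + 4 = 16 weeks.
Conjugate update: add total count to the shape and total exposure to the rate, giving Gamma(85, 20).
Predictive mean over a 4-week window = T·E[λ|data] = 4·85/20 = 17.

17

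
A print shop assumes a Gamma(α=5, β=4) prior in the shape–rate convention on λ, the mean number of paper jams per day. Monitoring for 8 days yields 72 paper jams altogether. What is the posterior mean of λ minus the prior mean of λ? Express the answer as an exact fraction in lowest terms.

Total count 72 over total exposure 8 days.
By Gamma–Poisson conjugacy, the posterior is Gamma(α + Σx, β + Σt) = Gamma(5 + 72, 4 + 8) = Gamma(77, 12).
Posterior mean = 77/12 = 77/12; prior mean = 5/4 = 5/4. Difference = 77/12 − 5/4 = 31/6.

31/6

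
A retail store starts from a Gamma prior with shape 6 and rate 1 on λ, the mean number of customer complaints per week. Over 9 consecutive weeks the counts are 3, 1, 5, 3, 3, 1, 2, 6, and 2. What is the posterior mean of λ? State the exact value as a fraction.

Total count: 3 + 1 + 5 + 3 + 3 + 1 + 2 + 6 + 2 = 26.
Total exposure: 9 weeks.
Conjugate update: add total count to the shape and total exposure to the rate, giving Gamma(32, 10).
Posterior mean = α'/β' = 32/10 = 16/5.

16/5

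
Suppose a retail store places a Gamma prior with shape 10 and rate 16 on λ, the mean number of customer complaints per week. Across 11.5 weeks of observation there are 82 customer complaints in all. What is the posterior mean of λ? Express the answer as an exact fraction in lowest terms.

184/55

Total count 82 over total exposure 11.5 weeks.
The Gamma prior is conjugate for the Poisson rate, so λ | data ~ Gamma(10+82, 16+11.5) = Gamma(92, 55/2).
Posterior mean = α'/β' = 92/(55/2) = 184/55.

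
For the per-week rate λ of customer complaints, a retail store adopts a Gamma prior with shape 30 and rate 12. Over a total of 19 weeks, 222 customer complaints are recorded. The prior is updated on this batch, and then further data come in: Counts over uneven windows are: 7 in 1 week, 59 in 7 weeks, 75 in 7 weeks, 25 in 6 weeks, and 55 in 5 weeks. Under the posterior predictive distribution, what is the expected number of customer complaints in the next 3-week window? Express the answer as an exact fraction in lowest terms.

473/19

Total count 222 over total exposure 19 weeks.
After the first batch: Gamma(30 + 222, 12 + 19) = Gamma(252, 31).
Total count: 7 + 59 + 75 + 25 + 55 = 221.
Total exposure: 1 + 7 + 7 + 6 + 5 = 26 weeks.
After the second batch: Gamma(252 + 221, 31 + 26) = Gamma(473, 57).
Predictive mean over a 3-week window = T·E[λ|data] = 3·473/57 = 473/19.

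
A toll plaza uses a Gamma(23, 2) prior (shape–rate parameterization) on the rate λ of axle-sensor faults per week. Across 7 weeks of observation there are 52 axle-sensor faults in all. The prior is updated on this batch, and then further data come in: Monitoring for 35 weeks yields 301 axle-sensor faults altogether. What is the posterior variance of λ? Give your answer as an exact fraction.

Total count 52 over total exposure 7 weeks.
After the first batch: Gamma(23 + 52, 2 + 7) = Gamma(75, 9).
Total count 301 over total exposure 35 weeks.
After the second batch: Gamma(75 + 301, 9 + 35) = Gamma(376, 44).
Posterior variance = α'/β'² = 376/1936 = 47/242.

47/242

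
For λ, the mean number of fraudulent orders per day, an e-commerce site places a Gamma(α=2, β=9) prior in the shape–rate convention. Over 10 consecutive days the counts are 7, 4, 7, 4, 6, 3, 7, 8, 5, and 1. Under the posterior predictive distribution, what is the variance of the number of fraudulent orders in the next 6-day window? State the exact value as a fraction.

8100/361

Total count: 7 + 4 + 7 + 4 + 6 + 3 + 7 + 8 + 5 + 1 = 52.
Total exposure: 10 days.
The Gamma prior is conjugate for the Poisson rate, so λ | data ~ Gamma(2+52, 9+10) = Gamma(54, 19).
The posterior predictive for a window of length T is Negative Binomial with variance T·α'·(β'+T)/β'² = 6·54·25/361 = 8100/361.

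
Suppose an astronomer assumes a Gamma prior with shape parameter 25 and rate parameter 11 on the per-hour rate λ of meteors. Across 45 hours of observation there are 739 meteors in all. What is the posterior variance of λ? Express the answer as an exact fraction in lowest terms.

191/784

Total count 739 over total exposure 45 hours.
Posterior: α' = 25 + 739 = 764, β' = 11 + 45 = 56.
Posterior variance = α'/β'² = 764/3136 = 191/784.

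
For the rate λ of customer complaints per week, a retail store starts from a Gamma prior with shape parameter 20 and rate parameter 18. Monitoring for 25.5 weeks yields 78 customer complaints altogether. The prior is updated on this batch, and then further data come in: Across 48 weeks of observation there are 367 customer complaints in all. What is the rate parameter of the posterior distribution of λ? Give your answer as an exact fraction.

183/2

Total count 78 over total exposure 25.5 weeks.
After the first batch: Gamma(20 + 78, 18 + 25.5) = Gamma(98, 87/2).
Total count 367 over total exposure 48 weeks.
After the second batch: Gamma(98 + 367, 87/2 + 48) = Gamma(465, 183/2).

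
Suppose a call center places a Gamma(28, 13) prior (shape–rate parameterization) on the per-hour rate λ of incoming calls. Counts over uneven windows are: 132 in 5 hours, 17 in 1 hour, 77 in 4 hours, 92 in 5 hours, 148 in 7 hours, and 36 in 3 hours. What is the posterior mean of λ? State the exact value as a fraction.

265/19

Total count: 132 + 17 + 77 + 92 + 148 + 36 = 502.
Total exposure: 5 + 1 + 4 + 5 + 7 + 3 = 25 hours.
Gamma(α, β) with Poisson data over total exposure Σt gives posterior Gamma(α+Σx, β+Σt) = Gamma(530, 38).
Posterior mean = α'/β' = 530/38 = 265/19.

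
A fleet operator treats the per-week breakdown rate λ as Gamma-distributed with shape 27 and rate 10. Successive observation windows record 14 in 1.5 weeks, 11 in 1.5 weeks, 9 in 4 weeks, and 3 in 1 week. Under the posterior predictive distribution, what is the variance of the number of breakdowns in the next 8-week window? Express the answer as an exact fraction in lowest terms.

3328/81

Total count: 14 + 11 + 9 + 3 = 37.
Total exposure: 1.5 + 1.5 + 4 + 1 = 8 weeks.
Posterior: α' = 27 + 37 = 64, β' = 10 + 8 = 18.
The posterior predictive for a window of length T is Negative Binomial with variance T·α'·(β'+T)/β'² = 8·64·26/324 = 3328/81.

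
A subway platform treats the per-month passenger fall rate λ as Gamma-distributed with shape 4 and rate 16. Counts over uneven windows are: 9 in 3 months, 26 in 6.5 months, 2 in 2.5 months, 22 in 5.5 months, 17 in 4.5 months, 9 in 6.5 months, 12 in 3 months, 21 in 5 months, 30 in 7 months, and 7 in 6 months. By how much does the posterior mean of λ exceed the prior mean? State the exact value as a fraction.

Total count: 9 + 26 + 2 + 22 + 17 + 9 + 12 + 21 + 30 + 7 = 155.
Total exposure: 3 + 6.5 + 2.5 + 5.5 + 4.5 + 6.5 + 3 + 5 + 7 + 6 = 49.5 months.
By Gamma–Poisson conjugacy, the posterior is Gamma(α + Σx, β + Σt) = Gamma(4 + 155, 16 + 49.5) = Gamma(159, 131/2).
Posterior mean = 159/(131/2) = 318/131; prior mean = 4/16 = 1/4. Difference = 318/131 − 1/4 = 1141/524.

1141/524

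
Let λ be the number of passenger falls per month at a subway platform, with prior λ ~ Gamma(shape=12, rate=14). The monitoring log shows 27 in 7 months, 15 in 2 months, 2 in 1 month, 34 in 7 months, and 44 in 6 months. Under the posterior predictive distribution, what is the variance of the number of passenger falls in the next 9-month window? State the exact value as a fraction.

Total count: 27 + 15 + 2 + 34 + 44 = 122.
Total exposure: 7 + 2 + 1 + 7 + 6 = 23 months.
Gamma(α, β) with Poisson data over total exposure Σt gives posterior Gamma(α+Σx, β+Σt) = Gamma(134, 37).
The posterior predictive for a window of length T is Negative Binomial with variance T·α'·(β'+T)/β'² = 9·134·46/1369 = 55476/1369.

55476/1369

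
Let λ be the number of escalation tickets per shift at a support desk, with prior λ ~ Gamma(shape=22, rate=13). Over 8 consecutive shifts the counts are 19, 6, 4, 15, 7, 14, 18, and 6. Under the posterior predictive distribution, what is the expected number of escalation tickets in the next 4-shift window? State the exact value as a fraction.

Total count: 19 + 6 + 4 + 15 + 7 + 14 + 18 + 6 = 89.
Total exposure: 8 shifts.
The Gamma prior is conjugate for the Poisson rate, so λ | data ~ Gamma(22+89, 13+8) = Gamma(111, 21).
Predictive mean over a 4-shift window = T·E[λ|data] = 4·111/21 = 148/7.

148/7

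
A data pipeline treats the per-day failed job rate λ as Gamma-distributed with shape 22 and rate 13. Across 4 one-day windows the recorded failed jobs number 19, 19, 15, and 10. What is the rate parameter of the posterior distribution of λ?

17

Total count: 19 + 19 + 15 + 10 = 63.
Total exposure: 4 days.
The Gamma prior is conjugate for the Poisson rate, so λ | data ~ Gamma(22+63, 13+4) = Gamma(85, 17).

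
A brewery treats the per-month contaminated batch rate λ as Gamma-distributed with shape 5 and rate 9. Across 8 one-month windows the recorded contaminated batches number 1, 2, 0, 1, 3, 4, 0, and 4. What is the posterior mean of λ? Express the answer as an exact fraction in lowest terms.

20/17

Total count: 1 + 2 + 0 + 1 + 3 + 4 + 0 + 4 = 15.
Total exposure: 8 months.
Conjugate update: add total count to the shape and total exposure to the rate, giving Gamma(20, 17).
Posterior mean = α'/β' = 20/17.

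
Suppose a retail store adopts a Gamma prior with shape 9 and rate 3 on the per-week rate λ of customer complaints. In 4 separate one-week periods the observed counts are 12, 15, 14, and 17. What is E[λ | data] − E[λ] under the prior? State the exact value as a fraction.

46/7

Total count: 12 + 15 + 14 + 17 = 58.
Total exposure: 4 weeks.
Gamma(α, β) with Poisson data over total exposure Σt gives posterior Gamma(α+Σx, β+Σt) = Gamma(67, 7).
Posterior mean = 67/7 = 67/7; prior mean = 9/3 = 3. Difference = 67/7 − 3 = 46/7.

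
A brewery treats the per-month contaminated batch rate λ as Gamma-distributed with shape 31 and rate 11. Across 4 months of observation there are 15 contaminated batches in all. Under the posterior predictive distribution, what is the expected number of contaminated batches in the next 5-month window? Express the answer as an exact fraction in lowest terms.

46/3

Total count 15 over total exposure 4 months.
Gamma(α, β) with Poisson data over total exposure Σt gives posterior Gamma(α+Σx, β+Σt) = Gamma(46, 15).
Predictive mean over a 5-month window = T·E[λ|data] = 5·46/15 = 46/3.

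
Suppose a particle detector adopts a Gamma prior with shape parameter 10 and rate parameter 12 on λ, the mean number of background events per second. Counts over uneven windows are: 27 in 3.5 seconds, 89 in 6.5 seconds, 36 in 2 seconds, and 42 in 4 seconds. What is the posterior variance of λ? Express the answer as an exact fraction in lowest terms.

51/196

Total count: 27 + 89 + 36 + 42 = 194.
Total exposure: 3.5 + 6.5 + 2 + 4 = 16 seconds.
Posterior: α' = 10 + 194 = 204, β' = 12 + 16 = 28.
Posterior variance = α'/β'² = 204/784 = 51/196.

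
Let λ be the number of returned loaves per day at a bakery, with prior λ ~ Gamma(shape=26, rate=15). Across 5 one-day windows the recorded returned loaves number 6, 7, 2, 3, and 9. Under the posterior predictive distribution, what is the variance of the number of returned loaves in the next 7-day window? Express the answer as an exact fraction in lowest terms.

Total count: 6 + 7 + 2 + 3 + 9 = 27.
Total exposure: 5 days.
By Gamma–Poisson conjugacy, the posterior is Gamma(α + Σx, β + Σt) = Gamma(26 + 27, 15 + 5) = Gamma(53, 20).
The posterior predictive for a window of length T is Negative Binomial with variance T·α'·(β'+T)/β'² = 7·53·27/400 = 10017/400.

10017/400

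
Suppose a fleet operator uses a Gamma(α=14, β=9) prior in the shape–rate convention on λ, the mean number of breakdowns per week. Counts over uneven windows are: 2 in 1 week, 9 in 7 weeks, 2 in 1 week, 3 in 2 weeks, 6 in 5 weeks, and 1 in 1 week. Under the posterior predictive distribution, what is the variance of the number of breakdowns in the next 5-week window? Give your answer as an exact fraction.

Total count: 2 + 9 + 2 + 3 + 6 + 1 = 23.
Total exposure: 1 + 7 + 1 + 2 + 5 + 1 = 17 weeks.
By Gamma–Poisson conjugacy, the posterior is Gamma(α + Σx, β + Σt) = Gamma(14 + 23, 9 + 17) = Gamma(37, 26).
The posterior predictive for a window of length T is Negative Binomial with variance T·α'·(β'+T)/β'² = 5·37·31/676 = 5735/676.

5735/676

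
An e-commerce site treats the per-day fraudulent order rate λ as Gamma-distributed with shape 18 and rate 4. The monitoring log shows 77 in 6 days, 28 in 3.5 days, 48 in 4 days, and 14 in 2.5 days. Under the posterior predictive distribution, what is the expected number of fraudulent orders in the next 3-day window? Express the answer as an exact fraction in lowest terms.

111/4

Total count: 77 + 28 + 48 + 14 = 167.
Total exposure: 6 + 3.5 + 4 + 2.5 = 16 days.
The Gamma prior is conjugate for the Poisson rate, so λ | data ~ Gamma(18+167, 4+16) = Gamma(185, 20).
Predictive mean over a 3-day window = T·E[λ|data] = 3·185/20 = 111/4.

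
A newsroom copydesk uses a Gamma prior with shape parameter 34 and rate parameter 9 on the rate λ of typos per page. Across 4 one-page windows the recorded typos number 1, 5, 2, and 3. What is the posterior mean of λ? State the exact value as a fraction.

Total count: 1 + 5 + 2 + 3 = 11.
Total exposure: 4 pages.
The Gamma prior is conjugate for the Poisson rate, so λ | data ~ Gamma(34+11, 9+4) = Gamma(45, 13).
Posterior mean = α'/β' = 45/13.

45/13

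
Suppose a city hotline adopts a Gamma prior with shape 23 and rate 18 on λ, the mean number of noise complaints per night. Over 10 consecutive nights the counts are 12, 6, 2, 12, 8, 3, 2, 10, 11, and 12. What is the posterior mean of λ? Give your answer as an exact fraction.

101/28

Total count: 12 + 6 + 2 + 12 + 8 + 3 + 2 + 10 + 11 + 12 = 78.
Total exposure: 10 nights.
The Gamma prior is conjugate for the Poisson rate, so λ | data ~ Gamma(23+78, 18+10) = Gamma(101, 28).
Posterior mean = α'/β' = 101/28.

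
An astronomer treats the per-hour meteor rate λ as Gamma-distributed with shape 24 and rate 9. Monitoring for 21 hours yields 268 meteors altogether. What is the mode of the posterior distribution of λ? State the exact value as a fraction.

Total count 268 over total exposure 21 hours.
Gamma(α, β) with Poisson data over total exposure Σt gives posterior Gamma(α+Σx, β+Σt) = Gamma(292, 30).
Posterior mode = (α'−1)/β' = 291/30 = 97/10.

97/10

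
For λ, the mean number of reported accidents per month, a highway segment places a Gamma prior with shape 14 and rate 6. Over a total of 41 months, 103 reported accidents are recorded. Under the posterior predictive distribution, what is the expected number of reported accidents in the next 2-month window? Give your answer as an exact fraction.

234/47

Total count 103 over total exposure 41 months.
Gamma(α, β) with Poisson data over total exposure Σt gives posterior Gamma(α+Σx, β+Σt) = Gamma(117, 47).
Predictive mean over a 2-month window = T·E[λ|data] = 2·117/47 = 234/47.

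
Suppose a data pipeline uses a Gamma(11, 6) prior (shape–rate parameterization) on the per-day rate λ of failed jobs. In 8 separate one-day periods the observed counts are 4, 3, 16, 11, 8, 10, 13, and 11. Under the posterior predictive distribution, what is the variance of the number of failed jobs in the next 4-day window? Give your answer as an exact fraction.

Total count: 4 + 3 + 16 + 11 + 8 + 10 + 13 + 11 = 76.
Total exposure: 8 days.
Posterior: α' = 11 + 76 = 87, β' = 6 + 8 = 14.
The posterior predictive for a window of length T is Negative Binomial with variance T·α'·(β'+T)/β'² = 4·87·18/196 = 1566/49.

1566/49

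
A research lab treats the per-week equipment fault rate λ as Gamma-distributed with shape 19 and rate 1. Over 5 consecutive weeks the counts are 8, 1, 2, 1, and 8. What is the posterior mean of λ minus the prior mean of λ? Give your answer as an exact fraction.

-25/2

Total count: 8 + 1 + 2 + 1 + 8 = 20.
Total exposure: 5 weeks.
Gamma(α, β) with Poisson data over total exposure Σt gives posterior Gamma(α+Σx, β+Σt) = Gamma(39, 6).
Posterior mean = 39/6 = 13/2; prior mean = 19/1 = 19. Difference = 13/2 − 19 = -25/2.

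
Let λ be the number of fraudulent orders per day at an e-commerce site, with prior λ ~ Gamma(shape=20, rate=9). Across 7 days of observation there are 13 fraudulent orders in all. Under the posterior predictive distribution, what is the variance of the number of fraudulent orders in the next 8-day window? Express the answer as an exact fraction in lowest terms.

Total count 13 over total exposure 7 days.
Gamma(α, β) with Poisson data over total exposure Σt gives posterior Gamma(α+Σx, β+Σt) = Gamma(33, 16).
The posterior predictive for a window of length T is Negative Binomial with variance T·α'·(β'+T)/β'² = 8·33·24/256 = 99/4.

99/4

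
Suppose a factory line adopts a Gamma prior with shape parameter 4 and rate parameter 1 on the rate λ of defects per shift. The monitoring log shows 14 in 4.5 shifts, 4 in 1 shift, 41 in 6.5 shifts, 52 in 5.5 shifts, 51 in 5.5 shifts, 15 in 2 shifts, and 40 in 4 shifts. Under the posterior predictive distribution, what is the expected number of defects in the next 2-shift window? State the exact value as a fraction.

Total count: 14 + 4 + 41 + 52 + 51 + 15 + 40 = 217.
Total exposure: 4.5 + 1 + 6.5 + 5.5 + 5.5 + 2 + 4 = 29 shifts.
Gamma(α, β) with Poisson data over total exposure Σt gives posterior Gamma(α+Σx, β+Σt) = Gamma(221, 30).
Predictive mean over a 2-shift window = T·E[λ|data] = 2·221/30 = 221/15.

221/15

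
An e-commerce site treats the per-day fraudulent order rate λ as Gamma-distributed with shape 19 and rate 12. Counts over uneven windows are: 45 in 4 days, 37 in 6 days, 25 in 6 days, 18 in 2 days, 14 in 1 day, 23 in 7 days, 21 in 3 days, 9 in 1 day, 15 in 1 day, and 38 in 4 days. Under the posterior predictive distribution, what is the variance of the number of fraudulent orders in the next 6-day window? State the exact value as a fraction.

Total count: 45 + 37 + 25 + 18 + 14 + 23 + 21 + 9 + 15 + 38 = 245.
Total exposure: 4 + 6 + 6 + 2 + 1 + 7 + 3 + 1 + 1 + 4 = 35 days.
By Gamma–Poisson conjugacy, the posterior is Gamma(α + Σx, β + Σt) = Gamma(19 + 245, 12 + 35) = Gamma(264, 47).
The posterior predictive for a window of length T is Negative Binomial with variance T·α'·(β'+T)/β'² = 6·264·53/2209 = 83952/2209.

83952/2209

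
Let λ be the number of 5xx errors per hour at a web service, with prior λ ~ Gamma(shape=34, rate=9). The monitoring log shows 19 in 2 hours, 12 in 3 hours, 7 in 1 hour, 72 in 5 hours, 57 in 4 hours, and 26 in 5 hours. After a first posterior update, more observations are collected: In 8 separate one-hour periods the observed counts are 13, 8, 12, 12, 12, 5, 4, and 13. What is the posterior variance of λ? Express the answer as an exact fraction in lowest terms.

Total count: 19 + 12 + 7 + 72 + 57 + 26 = 193.
Total exposure: 2 + 3 + 1 + 5 + 4 + 5 = 20 hours.
After the first batch: Gamma(34 + 193, 9 + 20) = Gamma(227, 29).
Total count: 13 + 8 + 12 + 12 + 12 + 5 + 4 + 13 = 79.
Total exposure: 8 hours.
After the second batch: Gamma(227 + 79, 29 + 8) = Gamma(306, 37).
Posterior variance = α'/β'² = 306/1369.

306/1369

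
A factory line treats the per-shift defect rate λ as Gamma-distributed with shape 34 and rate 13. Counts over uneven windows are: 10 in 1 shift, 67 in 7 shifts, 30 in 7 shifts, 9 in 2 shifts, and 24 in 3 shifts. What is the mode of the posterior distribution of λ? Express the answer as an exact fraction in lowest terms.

173/33

Total count: 10 + 67 + 30 + 9 + 24 = 140.
Total exposure: 1 + 7 + 7 + 2 + 3 = 20 shifts.
By Gamma–Poisson conjugacy, the posterior is Gamma(α + Σx, β + Σt) = Gamma(34 + 140, 13 + 20) = Gamma(174, 33).
Posterior mode = (α'−1)/β' = 173/33.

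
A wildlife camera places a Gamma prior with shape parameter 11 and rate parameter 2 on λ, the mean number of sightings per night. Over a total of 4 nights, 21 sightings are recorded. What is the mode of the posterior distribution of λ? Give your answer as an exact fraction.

31/6

Total count 21 over total exposure 4 nights.
Posterior: α' = 11 + 21 = 32, β' = 2 + 4 = 6.
Posterior mode = (α'−1)/β' = 31/6.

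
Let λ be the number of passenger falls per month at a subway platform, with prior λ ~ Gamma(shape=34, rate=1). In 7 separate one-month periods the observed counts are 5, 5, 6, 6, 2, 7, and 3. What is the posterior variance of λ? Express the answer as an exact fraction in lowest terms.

Total count: 5 + 5 + 6 + 6 + 2 + 7 + 3 = 34.
Total exposure: 7 months.
By Gamma–Poisson conjugacy, the posterior is Gamma(α + Σx, β + Σt) = Gamma(34 + 34, 1 + 7) = Gamma(68, 8).
Posterior variance = α'/β'² = 68/64 = 17/16.

17/16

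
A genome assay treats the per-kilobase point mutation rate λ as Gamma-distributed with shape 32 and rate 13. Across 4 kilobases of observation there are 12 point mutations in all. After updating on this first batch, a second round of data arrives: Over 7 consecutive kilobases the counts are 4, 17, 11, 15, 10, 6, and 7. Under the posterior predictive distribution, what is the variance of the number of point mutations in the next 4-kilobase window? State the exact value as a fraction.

Total count 12 over total exposure 4 kilobases.
After the first batch: Gamma(32 + 12, 13 + 4) = Gamma(44, 17).
Total count: 4 + 17 + 11 + 15 + 10 + 6 + 7 = 70.
Total exposure: 7 kilobases.
After the second batch: Gamma(44 + 70, 17 + 7) = Gamma(114, 24).
The posterior predictive for a window of length T is Negative Binomial with variance T·α'·(β'+T)/β'² = 4·114·28/576 = 133/6.

133/6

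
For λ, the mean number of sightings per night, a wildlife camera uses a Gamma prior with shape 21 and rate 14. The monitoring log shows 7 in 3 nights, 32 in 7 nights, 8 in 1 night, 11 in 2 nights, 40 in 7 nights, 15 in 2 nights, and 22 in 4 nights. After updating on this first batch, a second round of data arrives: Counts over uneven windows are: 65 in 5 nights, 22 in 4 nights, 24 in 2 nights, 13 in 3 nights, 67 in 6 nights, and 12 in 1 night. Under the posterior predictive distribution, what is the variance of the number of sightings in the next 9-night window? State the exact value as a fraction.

226170/3721

Total count: 7 + 32 + 8 + 11 + 40 + 15 + 22 = 135.
Total exposure: 3 + 7 + 1 + 2 + 7 + 2 + 4 = 26 nights.
After the first batch: Gamma(21 + 135, 14 + 26) = Gamma(156, 40).
Total count: 65 + 22 + 24 + 13 + 67 + 12 = 203.
Total exposure: 5 + 4 + 2 + 3 + 6 + 1 = 21 nights.
After the second batch: Gamma(156 + 203, 40 + 21) = Gamma(359, 61).
The posterior predictive for a window of length T is Negative Binomial with variance T·α'·(β'+T)/β'² = 9·359·70/3721 = 226170/3721.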